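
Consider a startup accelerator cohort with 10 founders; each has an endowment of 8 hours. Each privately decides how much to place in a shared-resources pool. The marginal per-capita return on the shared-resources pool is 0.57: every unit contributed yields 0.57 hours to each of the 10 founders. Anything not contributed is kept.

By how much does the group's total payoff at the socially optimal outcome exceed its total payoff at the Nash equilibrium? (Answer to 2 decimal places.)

376.00 hours

The private return per contributed unit is 0.57 < 1, so contributing 0 is dominant for every player. At the Nash equilibrium everyone keeps their 8, and the group total is 10 × 8 = 80.
Each contributed unit returns 5.700 to the group as a whole (0.57 to each of 10 players), which exceeds 1, so the social optimum is full contribution: group total = 5.700 × 80 = 456.00.
Efficiency loss = 456.00 − 80 = 376.00.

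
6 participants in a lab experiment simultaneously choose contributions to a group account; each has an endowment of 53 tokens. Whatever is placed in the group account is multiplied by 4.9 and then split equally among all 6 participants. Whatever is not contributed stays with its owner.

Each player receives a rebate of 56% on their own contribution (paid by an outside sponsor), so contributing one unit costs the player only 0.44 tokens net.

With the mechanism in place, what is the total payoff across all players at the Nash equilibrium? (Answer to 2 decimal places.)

With the mechanism, a contributed unit returns (4.9/6) / 0.44 = 1.8561 per unit of net cost to the contributor — now above 1 — so contributing fully is weakly dominant for every player.
At the Nash equilibrium everyone contributes 53. Group total payoff = 6 × (53 × 0.56 + 4.9 × 53) = 1736.28.

1736.28 tokens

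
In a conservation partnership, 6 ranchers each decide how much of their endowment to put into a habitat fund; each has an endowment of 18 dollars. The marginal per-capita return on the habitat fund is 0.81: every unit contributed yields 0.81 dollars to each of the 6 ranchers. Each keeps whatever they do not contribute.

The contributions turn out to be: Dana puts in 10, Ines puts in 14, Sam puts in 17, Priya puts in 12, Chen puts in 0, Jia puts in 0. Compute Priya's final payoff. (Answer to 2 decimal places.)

48.93 dollars

Total contributed: 10 + 14 + 17 + 12 + 0 + 0 = 53.
Each receives 0.81 × 53 = 42.93 from the habitat fund.
Priya keeps 18 − 12 = 6, so Priya's payoff is 6 + 42.93 = 48.93.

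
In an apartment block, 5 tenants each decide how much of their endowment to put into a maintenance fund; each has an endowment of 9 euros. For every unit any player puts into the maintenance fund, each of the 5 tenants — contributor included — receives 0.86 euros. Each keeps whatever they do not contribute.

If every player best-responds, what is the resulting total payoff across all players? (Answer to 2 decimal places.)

The private return per contributed unit is 0.86 < 1, so contributing 0 is dominant for every player. At the Nash equilibrium everyone keeps their 9, and the group total is 5 × 9 = 45.

45.00 euros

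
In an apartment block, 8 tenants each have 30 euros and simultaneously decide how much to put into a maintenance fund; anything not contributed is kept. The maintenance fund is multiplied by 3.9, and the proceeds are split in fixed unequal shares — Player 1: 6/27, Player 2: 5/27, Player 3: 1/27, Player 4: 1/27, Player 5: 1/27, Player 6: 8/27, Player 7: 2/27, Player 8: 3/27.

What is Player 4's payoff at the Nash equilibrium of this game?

For player j, contributing a unit is worthwhile iff 3.9 × (j's share) ≥ 1, i.e. iff j's share is at least 0.2564.
Player 6 alone (share 8/27) is above the threshold, contributing 30; the remaining 7 contribute 0. Total contributed: 30.
Player 4 keeps 30 and receives 3.9 × 30 × 1/27 = 4.33 from the maintenance fund, for a payoff of 34.33.

34.33 euros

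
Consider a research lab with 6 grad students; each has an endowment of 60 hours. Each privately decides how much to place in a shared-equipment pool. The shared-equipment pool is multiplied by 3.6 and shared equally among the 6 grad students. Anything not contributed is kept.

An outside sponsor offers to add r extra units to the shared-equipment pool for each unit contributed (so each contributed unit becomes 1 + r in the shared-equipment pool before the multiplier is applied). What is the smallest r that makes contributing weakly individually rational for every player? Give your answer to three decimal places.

0.667

With matching at rate r, one contributed unit becomes (1 + r) in the shared-equipment pool and returns 3.6 × (1 + r) / 6 to the contributor.
Setting this equal to 1: 1 + r = 6/3.6 = 1.6667.
So the minimum matching rate is r = 1.6667 − 1 = 0.667.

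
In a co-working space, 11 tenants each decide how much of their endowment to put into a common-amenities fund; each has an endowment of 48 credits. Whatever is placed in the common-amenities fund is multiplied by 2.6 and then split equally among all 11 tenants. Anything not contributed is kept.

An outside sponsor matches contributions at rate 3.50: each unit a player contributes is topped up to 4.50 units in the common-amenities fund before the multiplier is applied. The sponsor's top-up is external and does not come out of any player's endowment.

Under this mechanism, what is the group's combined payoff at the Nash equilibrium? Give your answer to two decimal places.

6177.60 credits

The effective private return per unit is now 2.6 × 4.50 / 11 = 1.0636 > 1, so every player's dominant strategy flips to full contribution.
At the Nash equilibrium everyone contributes 48. Group total payoff = 2.6 × 4.50 × 528 = 6177.60.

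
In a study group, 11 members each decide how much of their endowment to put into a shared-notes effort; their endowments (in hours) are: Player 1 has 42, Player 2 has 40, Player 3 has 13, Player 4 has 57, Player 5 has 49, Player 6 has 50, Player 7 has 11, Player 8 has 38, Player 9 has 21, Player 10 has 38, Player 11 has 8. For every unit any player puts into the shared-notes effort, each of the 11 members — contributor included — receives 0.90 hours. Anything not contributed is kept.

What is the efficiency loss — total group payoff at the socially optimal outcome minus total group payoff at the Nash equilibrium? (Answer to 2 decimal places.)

3266.30 hours

The private return per contributed unit is 0.90 < 1 for everyone, so the Nash equilibrium is zero contribution and the group total is Σ E_j = 42 + 40 + 13 + 57 + 49 + 50 + 11 + 38 + 21 + 38 + 8 = 367.
Each contributed unit returns 9.900 to the group, so the social optimum is full contribution by everyone: group total = 9.900 × 367 = 3633.30.
Efficiency loss = (9.900 − 1) × 367 = 3266.30.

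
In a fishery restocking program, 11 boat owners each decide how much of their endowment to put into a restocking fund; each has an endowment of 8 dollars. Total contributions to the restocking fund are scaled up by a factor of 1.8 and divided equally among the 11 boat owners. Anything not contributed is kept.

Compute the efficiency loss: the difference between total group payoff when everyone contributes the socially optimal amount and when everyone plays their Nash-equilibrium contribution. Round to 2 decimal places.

70.40 dollars

Each contributed unit returns 1.8/11 = 0.1636 to its contributor — below 1 — so contributing 0 is dominant for every player. At the Nash equilibrium everyone keeps their 8, and the group total is 11 × 8 = 88.
Each contributed unit returns 1.800 to the group as a whole (0.1636 to each of 11 players), which exceeds 1, so the social optimum is full contribution: group total = 1.800 × 88 = 158.40.
Efficiency loss = 158.40 − 88 = 70.40.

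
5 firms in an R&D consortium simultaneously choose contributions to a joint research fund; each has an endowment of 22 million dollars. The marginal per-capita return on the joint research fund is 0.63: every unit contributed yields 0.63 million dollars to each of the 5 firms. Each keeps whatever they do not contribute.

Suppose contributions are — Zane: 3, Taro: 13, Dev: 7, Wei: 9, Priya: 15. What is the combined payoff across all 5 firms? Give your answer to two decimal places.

211.05 million dollars

Total contributed: 3 + 13 + 7 + 9 + 15 = 47; total kept: 5 × 22 − 47 = 63.
The joint research fund pays out 0.63 × 5 × 47 = 148.05 in aggregate.
Group total = 63 + 148.05 = 211.05.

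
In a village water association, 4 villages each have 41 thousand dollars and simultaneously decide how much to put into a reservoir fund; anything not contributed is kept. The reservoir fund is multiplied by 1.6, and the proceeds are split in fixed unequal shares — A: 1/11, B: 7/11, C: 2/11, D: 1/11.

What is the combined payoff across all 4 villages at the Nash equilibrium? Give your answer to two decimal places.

188.60 thousand dollars

For player j, contributing a unit is worthwhile iff 1.6 × (j's share) ≥ 1, i.e. iff j's share is at least 0.6250.
B alone (share 7/11) is above the threshold, contributing 41; the remaining 3 contribute 0. Total contributed: 41.
The reservoir fund pays out 1.6 × 41 = 65.60 in total (split across the unequal shares, but the aggregate is all that matters for the group sum).
The 3 free-riders keep 41 each, adding 123. Group total = 123 + 65.60 = 188.60.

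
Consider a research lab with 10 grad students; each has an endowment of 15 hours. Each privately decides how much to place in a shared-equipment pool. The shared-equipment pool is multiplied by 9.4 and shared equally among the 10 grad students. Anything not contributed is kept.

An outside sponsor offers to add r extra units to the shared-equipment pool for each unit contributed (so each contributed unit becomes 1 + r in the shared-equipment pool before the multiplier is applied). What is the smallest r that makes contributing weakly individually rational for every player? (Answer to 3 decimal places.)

With matching at rate r, one contributed unit becomes (1 + r) in the shared-equipment pool and returns 9.4 × (1 + r) / 10 to the contributor.
Setting this equal to 1: 1 + r = 10/9.4 = 1.0638.
So the minimum matching rate is r = 1.0638 − 1 = 0.064.

0.064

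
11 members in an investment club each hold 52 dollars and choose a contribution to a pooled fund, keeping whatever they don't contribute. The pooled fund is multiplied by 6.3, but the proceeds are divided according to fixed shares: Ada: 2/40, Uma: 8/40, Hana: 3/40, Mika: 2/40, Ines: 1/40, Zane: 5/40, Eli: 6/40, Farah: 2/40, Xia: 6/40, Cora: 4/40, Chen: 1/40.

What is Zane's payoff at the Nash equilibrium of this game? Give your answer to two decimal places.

Each unit j contributes comes back to j as 6.3 × (j's share), so j prefers to contribute only if that share exceeds 1/6.3 = 0.1587; otherwise keeping the unit dominates.
The only share above 0.1587 is Uma's 8/40, contributing 52; the remaining 10 contribute 0. Total contributed: 52.
Zane keeps 52 and receives 6.3 × 52 × 5/40 = 40.95 from the pooled fund, for a payoff of 92.95.

92.95 dollars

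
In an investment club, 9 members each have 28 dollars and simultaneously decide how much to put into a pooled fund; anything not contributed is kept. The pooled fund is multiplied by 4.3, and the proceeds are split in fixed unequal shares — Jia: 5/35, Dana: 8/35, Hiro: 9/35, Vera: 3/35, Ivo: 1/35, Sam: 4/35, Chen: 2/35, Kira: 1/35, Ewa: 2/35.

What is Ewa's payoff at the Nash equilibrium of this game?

For player j, contributing a unit is worthwhile iff 4.3 × (j's share) ≥ 1, i.e. iff j's share is at least 0.2326.
The only share above 0.2326 is Hiro's 9/35, contributing 28; the remaining 8 contribute 0. Total contributed: 28.
Ewa keeps 28 and receives 4.3 × 28 × 2/35 = 6.88 from the pooled fund, for a payoff of 34.88.

34.88 dollars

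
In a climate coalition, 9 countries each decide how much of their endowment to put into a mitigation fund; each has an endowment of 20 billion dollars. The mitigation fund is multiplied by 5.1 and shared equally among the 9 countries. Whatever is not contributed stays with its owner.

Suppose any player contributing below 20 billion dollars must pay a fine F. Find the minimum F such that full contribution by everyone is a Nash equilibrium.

8.67 billion dollars

Given the others contribute fully, the best deviation is to contribute 0 (any partial contribution still incurs the fine and gives up units whose private return 0.5667 is below 1).
Deviating from 20 to 0 saves 20 billion dollars but forfeits the deviator's share of the drop in the mitigation fund: 5.1/9 × 20 = 11.33.
So the deviation gain is 20 − 11.33 = 8.67, and the fine must be at least 8.67 billion dollars to wipe it out.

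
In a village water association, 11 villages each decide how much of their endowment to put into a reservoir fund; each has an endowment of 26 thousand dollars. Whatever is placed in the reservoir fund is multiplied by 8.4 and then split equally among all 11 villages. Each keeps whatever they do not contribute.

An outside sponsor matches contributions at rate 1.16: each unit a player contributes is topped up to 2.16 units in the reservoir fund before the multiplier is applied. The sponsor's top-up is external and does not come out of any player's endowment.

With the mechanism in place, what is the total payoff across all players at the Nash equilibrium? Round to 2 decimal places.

5189.18 thousand dollars

The effective private return per unit is now 8.4 × 2.16 / 11 = 1.6495 > 1, so every player's dominant strategy flips to full contribution.
At the Nash equilibrium everyone contributes 26. Group total payoff = 8.4 × 2.16 × 286 = 5189.18.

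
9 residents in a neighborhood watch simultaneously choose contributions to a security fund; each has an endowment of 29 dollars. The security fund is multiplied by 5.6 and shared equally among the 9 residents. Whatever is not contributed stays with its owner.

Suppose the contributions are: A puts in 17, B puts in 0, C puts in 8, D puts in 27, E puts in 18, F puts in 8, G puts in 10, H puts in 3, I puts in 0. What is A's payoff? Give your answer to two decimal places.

68.62 dollars

Total contributed: 17 + 0 + 8 + 27 + 18 + 8 + 10 + 3 + 0 = 91.
Each receives 5.6 × 91 / 9 = 56.62 from the security fund.
A keeps 29 − 17 = 12, so A's payoff is 12 + 56.62 = 68.62.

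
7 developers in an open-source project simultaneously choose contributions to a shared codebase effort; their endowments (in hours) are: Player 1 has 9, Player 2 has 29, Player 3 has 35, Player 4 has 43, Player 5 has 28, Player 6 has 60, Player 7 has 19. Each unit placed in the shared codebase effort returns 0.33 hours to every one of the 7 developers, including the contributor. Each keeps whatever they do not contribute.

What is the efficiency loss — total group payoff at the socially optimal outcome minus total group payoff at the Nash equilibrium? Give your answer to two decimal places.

The private return per contributed unit is 0.33 < 1 for everyone, so the Nash equilibrium is zero contribution and the group total is Σ E_j = 9 + 29 + 35 + 43 + 28 + 60 + 19 = 223.
Each contributed unit returns 2.310 to the group, so the social optimum is full contribution by everyone: group total = 2.310 × 223 = 515.13.
Efficiency loss = (2.310 − 1) × 223 = 292.13.

292.13 hours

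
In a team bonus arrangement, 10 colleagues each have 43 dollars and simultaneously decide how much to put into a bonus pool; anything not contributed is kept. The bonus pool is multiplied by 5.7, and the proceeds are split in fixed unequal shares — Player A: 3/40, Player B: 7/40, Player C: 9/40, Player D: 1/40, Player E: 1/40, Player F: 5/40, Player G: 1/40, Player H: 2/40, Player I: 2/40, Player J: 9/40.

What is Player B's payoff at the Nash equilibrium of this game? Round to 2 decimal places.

128.79 dollars

A player with share s gets back 5.7·s per unit contributed, so full contribution is dominant for anyone with s > 1/5.7 = 0.1754 and zero contribution is dominant for anyone below.
The shares above 0.1754 belong to Player C and Player J, contributing 43 each; the remaining 8 contribute 0. Total contributed: 86.
Player B keeps 43 and receives 5.7 × 86 × 7/40 = 85.79 from the bonus pool, for a payoff of 128.79.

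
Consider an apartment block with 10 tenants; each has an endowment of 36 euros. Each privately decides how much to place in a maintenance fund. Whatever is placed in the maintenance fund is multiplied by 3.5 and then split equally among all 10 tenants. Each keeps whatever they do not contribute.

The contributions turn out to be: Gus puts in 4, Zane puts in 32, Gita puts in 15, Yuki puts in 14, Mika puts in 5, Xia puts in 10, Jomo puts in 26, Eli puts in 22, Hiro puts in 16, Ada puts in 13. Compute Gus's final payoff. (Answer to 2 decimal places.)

Total contributed: 4 + 32 + 15 + 14 + 5 + 10 + 26 + 22 + 16 + 13 = 157.
Each receives 3.5 × 157 / 10 = 54.95 from the maintenance fund.
Gus keeps 36 − 4 = 32, so Gus's payoff is 32 + 54.95 = 86.95.

86.95 euros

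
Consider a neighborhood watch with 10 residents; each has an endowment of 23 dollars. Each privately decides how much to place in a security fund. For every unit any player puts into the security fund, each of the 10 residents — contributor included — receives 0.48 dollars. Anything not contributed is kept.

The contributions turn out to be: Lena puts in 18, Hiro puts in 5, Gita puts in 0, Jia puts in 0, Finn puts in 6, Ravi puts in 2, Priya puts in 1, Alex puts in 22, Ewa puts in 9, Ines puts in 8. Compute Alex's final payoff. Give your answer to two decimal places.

Total contributed: 18 + 5 + 0 + 0 + 6 + 2 + 1 + 22 + 9 + 8 = 71.
Each receives 0.48 × 71 = 34.08 from the security fund.
Alex keeps 23 − 22 = 1, so Alex's payoff is 1 + 34.08 = 35.08.

35.08 dollars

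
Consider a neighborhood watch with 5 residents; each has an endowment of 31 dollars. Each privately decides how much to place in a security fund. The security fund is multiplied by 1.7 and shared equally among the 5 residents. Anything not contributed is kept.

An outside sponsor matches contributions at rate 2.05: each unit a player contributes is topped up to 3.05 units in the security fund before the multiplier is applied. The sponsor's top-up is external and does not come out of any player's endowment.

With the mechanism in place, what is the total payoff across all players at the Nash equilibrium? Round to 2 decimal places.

803.68 dollars

Under the mechanism each unit contributed yields 1.7 × 3.05 / 5 = 1.0370 back to its contributor per unit of net cost, which exceeds 1, making full contribution the dominant choice for everyone.
So the Nash equilibrium is full contribution by all 5; the group earns 1.7 × 3.05 × 155 = 803.68.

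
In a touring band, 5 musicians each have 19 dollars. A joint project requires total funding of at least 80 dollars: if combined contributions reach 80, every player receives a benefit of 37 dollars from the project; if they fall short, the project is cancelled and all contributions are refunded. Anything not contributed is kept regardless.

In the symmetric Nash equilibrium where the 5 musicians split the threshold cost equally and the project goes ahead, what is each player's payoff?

40 dollars

Equal share of the threshold: 80/5 = 16.
At this profile no one gains by cutting their contribution: any cut drops the total below 80, the project is cancelled, contributions are refunded, and the deviator ends with 19, which is less than 19 − 16 + 37 = 40. Contributing more than 16 just wastes the excess. So contributing exactly 16 is a best response.
Each player's payoff: 19 − 16 + 37 = 40.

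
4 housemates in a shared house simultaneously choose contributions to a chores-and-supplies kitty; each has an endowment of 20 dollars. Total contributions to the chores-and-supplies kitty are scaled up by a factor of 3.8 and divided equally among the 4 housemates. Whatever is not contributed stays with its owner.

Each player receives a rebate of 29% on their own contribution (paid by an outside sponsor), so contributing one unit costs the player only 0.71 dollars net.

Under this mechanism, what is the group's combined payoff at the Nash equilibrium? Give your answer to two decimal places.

327.20 dollars

The effective private return per unit is now (3.8/4) / 0.71 = 1.3380 > 1, so every player's dominant strategy flips to full contribution.
So the Nash equilibrium is full contribution by all 4; the group earns 4 × (20 × 0.29 + 3.8 × 20) = 327.20.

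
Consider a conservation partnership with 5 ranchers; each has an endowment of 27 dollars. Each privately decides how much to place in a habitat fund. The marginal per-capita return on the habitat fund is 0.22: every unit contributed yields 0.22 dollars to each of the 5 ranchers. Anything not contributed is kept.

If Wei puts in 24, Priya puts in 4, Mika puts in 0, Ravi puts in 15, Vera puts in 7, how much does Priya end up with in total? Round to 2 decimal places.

34.00 dollars

Total contributed: 24 + 4 + 0 + 15 + 7 = 50.
Each receives 0.22 × 50 = 11.00 from the habitat fund.
Priya keeps 27 − 4 = 23, so Priya's payoff is 23 + 11.00 = 34.00.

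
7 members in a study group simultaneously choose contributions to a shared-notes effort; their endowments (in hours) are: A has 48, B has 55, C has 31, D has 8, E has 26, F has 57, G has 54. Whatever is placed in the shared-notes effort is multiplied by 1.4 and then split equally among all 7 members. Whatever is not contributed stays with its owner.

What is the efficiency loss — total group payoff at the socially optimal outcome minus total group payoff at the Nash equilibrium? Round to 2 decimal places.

The private return per contributed unit is 1.4/7 = 0.2000 < 1 for every player regardless of endowment, so the Nash equilibrium is zero contribution and the group total is Σ E_j = 48 + 55 + 31 + 8 + 26 + 57 + 54 = 279.
Each contributed unit returns 1.400 to the group, so the social optimum is full contribution by everyone: group total = 1.400 × 279 = 390.60.
Efficiency loss = (1.400 − 1) × 279 = 111.60.

111.60 hours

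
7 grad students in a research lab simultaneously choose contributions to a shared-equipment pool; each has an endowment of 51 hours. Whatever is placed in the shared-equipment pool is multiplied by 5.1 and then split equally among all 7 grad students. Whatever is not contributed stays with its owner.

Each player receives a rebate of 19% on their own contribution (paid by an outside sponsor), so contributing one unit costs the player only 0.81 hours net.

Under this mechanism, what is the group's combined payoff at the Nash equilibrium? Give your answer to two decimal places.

The effective private return is (5.1/7) / 0.81 = 0.8995, which is still under 1, so the mechanism doesn't change anyone's dominant strategy: zero contribution.
Everyone keeps their endowment and the group total is 7 × 51 = 357.

357.00 hours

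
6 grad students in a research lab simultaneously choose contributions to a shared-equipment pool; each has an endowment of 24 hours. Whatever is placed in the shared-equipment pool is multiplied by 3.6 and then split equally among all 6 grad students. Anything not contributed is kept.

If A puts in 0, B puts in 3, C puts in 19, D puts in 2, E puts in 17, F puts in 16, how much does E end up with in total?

41.20 hours

Total contributed: 0 + 3 + 19 + 2 + 17 + 16 = 57.
Each receives 3.6 × 57 / 6 = 34.20 from the shared-equipment pool.
E keeps 24 − 17 = 7, so E's payoff is 7 + 34.20 = 41.20.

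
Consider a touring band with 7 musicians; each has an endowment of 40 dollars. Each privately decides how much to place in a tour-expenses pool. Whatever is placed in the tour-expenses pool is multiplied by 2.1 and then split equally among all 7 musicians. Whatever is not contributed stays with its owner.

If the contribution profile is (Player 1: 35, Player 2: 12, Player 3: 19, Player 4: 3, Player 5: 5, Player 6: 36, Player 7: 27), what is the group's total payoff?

Total contributed: 35 + 12 + 19 + 3 + 5 + 36 + 27 = 137; total kept: 7 × 40 − 137 = 143.
The tour-expenses pool pays out 2.1 × 137 = 287.70 in aggregate.
Group total = 143 + 287.70 = 430.70.

430.70 dollars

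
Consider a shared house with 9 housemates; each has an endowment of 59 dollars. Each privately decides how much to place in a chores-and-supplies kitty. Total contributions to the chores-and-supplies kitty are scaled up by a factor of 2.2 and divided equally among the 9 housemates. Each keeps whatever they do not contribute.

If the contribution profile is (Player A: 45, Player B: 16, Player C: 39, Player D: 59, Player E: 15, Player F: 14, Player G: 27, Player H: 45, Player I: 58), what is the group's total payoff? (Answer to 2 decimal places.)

Total contributed: 45 + 16 + 39 + 59 + 15 + 14 + 27 + 45 + 58 = 318; total kept: 9 × 59 − 318 = 213.
The chores-and-supplies kitty pays out 2.2 × 318 = 699.60 in aggregate.
Group total = 213 + 699.60 = 912.60.

912.60 dollars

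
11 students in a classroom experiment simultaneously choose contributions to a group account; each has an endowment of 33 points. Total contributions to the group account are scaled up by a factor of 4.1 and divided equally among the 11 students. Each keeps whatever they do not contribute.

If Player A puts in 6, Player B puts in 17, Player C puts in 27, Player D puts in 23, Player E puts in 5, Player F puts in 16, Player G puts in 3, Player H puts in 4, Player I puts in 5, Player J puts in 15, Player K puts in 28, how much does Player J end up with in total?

73.54 points

Total contributed: 6 + 17 + 27 + 23 + 5 + 16 + 3 + 4 + 5 + 15 + 28 = 149.
Each receives 4.1 × 149 / 11 = 55.54 from the group account.
Player J keeps 33 − 15 = 18, so Player J's payoff is 18 + 55.54 = 73.54.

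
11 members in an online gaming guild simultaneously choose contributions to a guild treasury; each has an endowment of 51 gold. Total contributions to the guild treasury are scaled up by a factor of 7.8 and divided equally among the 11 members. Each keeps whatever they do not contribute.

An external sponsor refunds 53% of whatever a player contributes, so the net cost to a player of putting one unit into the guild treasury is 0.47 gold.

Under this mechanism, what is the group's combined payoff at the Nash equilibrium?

With the mechanism, a contributed unit returns (7.8/11) / 0.47 = 1.5087 per unit of net cost to the contributor — now above 1 — so contributing fully is weakly dominant for every player.
At the Nash equilibrium everyone contributes 51. Group total payoff = 11 × (51 × 0.53 + 7.8 × 51) = 4673.13.

4673.13 gold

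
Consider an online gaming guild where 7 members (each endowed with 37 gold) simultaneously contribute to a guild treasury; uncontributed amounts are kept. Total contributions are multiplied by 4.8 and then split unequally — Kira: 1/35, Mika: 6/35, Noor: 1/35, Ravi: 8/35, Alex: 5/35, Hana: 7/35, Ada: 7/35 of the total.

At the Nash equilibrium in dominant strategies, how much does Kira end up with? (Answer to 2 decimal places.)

A player with share s gets back 4.8·s per unit contributed, so full contribution is dominant for anyone with s > 1/4.8 = 0.2083 and zero contribution is dominant for anyone below.
Only Ravi (8/35) clears that bar, contributing 37; the remaining 6 contribute 0. Total contributed: 37.
Kira keeps 37 and receives 4.8 × 37 × 1/35 = 5.07 from the guild treasury, for a payoff of 42.07.

42.07 gold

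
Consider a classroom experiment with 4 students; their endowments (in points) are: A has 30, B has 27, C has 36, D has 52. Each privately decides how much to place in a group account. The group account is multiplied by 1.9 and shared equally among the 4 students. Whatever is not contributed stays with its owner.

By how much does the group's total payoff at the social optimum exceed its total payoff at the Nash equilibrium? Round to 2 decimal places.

The private return per contributed unit is 1.9/4 = 0.4750 < 1 for every player regardless of endowment, so the Nash equilibrium is zero contribution and the group total is Σ E_j = 30 + 27 + 36 + 52 = 145.
Each contributed unit returns 1.900 to the group, so the social optimum is full contribution by everyone: group total = 1.900 × 145 = 275.50.
Efficiency loss = (1.900 − 1) × 145 = 130.50.

130.50 points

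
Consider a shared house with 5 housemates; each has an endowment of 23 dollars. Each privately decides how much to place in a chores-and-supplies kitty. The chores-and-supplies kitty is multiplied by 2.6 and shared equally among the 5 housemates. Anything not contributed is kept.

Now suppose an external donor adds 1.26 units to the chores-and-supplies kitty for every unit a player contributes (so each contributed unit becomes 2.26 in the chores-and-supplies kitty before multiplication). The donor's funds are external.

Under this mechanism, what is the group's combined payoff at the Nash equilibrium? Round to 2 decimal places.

675.74 dollars

Under the mechanism each unit contributed yields 2.6 × 2.26 / 5 = 1.1752 back to its contributor per unit of net cost, which exceeds 1, making full contribution the dominant choice for everyone.
So the Nash equilibrium is full contribution by all 5; the group earns 2.6 × 2.26 × 115 = 675.74.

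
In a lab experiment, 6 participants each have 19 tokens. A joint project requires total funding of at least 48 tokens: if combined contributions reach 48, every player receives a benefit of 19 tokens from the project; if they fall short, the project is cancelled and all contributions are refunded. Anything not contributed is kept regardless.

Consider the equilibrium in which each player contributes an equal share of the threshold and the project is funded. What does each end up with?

30 tokens

Equal share of the threshold: 48/6 = 8.
At this profile no one gains by cutting their contribution: any cut drops the total below 48, the project is cancelled, contributions are refunded, and the deviator ends with 19, which is less than 19 − 8 + 19 = 30. Contributing more than 8 just wastes the excess. So contributing exactly 8 is a best response.
Each player's payoff: 19 − 8 + 19 = 30.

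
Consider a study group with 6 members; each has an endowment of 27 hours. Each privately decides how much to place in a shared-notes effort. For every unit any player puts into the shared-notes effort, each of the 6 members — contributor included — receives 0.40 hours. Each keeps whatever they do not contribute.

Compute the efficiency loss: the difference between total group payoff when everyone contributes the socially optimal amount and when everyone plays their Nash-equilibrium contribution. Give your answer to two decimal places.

226.80 hours

The private return per contributed unit is 0.40 < 1, so contributing 0 is dominant for every player. At the Nash equilibrium everyone keeps their 27, and the group total is 6 × 27 = 162.
Each contributed unit returns 2.400 to the group as a whole (0.40 to each of 6 players), which exceeds 1, so the social optimum is full contribution: group total = 2.400 × 162 = 388.80.
Efficiency loss = 388.80 − 162 = 226.80.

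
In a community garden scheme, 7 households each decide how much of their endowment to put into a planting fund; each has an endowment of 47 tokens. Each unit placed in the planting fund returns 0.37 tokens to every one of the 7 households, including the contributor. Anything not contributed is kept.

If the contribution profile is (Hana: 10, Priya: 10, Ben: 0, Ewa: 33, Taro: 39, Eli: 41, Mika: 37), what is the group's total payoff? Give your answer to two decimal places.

Total contributed: 10 + 10 + 0 + 33 + 39 + 41 + 37 = 170; total kept: 7 × 47 − 170 = 159.
The planting fund pays out 0.37 × 7 × 170 = 440.30 in aggregate.
Group total = 159 + 440.30 = 599.30.

599.30 tokens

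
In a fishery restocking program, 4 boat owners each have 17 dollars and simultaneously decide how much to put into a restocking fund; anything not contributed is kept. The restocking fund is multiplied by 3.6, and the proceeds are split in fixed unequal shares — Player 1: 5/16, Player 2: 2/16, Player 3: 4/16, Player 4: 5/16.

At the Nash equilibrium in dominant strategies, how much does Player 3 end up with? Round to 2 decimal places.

Each unit j contributes comes back to j as 3.6 × (j's share), so j prefers to contribute only if that share exceeds 1/3.6 = 0.2778; otherwise keeping the unit dominates.
Player 1 and Player 4 clear that bar, contributing 17 each; the remaining 2 contribute 0. Total contributed: 34.
Player 3 keeps 17 and receives 3.6 × 34 × 4/16 = 30.60 from the restocking fund, for a payoff of 47.60.

47.60 dollars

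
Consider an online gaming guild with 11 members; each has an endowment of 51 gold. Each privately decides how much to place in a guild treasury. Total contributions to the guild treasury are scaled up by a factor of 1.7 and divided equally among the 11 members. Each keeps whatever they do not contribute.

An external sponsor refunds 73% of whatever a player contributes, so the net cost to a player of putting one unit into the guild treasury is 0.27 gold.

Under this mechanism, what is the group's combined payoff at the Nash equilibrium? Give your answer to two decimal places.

561.00 gold

The effective private return is (1.7/11) / 0.27 = 0.5724, which is still under 1, so the mechanism doesn't change anyone's dominant strategy: zero contribution.
Everyone keeps their endowment and the group total is 11 × 51 = 561.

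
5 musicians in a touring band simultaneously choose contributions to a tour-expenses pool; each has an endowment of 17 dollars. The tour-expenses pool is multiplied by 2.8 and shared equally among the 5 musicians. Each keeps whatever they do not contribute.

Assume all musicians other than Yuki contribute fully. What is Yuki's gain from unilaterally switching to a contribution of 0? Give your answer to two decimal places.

Switching from a contribution of 17 to 0 lets Yuki keep an extra 17 dollars, but lowers the tour-expenses pool by 17, which costs Yuki their own share of that drop: 2.8/5 × 17 = 9.52.
Net gain = 17 − 9.52 = 7.48. The private return per contributed unit (0.5600) is below 1, so free-riding is indeed the best response regardless of what the others do.

7.48 dollars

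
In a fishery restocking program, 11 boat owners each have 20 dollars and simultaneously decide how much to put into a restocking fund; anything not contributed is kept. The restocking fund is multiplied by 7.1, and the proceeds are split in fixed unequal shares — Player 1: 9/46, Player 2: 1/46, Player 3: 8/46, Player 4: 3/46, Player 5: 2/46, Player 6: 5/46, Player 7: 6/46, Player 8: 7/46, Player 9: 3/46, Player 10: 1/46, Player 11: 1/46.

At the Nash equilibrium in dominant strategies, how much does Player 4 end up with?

47.78 dollars

For player j, contributing a unit is worthwhile iff 7.1 × (j's share) ≥ 1, i.e. iff j's share is at least 0.1408.
Player 1, Player 3 and Player 8 are above the threshold, contributing 20 each; the remaining 8 contribute 0. Total contributed: 60.
Player 4 keeps 20 and receives 7.1 × 60 × 3/46 = 27.78 from the restocking fund, for a payoff of 47.78.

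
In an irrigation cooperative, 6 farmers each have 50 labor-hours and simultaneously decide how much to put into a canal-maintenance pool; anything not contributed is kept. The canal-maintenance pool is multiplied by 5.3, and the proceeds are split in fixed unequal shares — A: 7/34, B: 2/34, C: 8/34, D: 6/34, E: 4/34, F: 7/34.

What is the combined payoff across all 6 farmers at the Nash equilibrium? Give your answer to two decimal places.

For player j, contributing a unit is worthwhile iff 5.3 × (j's share) ≥ 1, i.e. iff j's share is at least 0.1887.
The shares above 0.1887 belong to A, C and F, contributing 50 each; the remaining 3 contribute 0. Total contributed: 150.
The canal-maintenance pool pays out 5.3 × 150 = 795.00 in total (split across the unequal shares, but the aggregate is all that matters for the group sum).
The 3 free-riders keep 50 each, adding 150. Group total = 150 + 795.00 = 945.00.

945.00 labor-hours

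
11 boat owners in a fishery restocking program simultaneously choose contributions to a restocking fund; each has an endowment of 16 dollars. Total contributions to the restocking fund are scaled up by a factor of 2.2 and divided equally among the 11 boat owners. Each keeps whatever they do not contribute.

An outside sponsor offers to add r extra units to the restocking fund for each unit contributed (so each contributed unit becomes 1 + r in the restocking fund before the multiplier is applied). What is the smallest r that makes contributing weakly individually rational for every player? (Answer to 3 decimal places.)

4.000

With matching at rate r, one contributed unit becomes (1 + r) in the restocking fund and returns 2.2 × (1 + r) / 11 to the contributor.
Setting this equal to 1: 1 + r = 11/2.2 = 5.0000.
So the minimum matching rate is r = 5.0000 − 1 = 4.000.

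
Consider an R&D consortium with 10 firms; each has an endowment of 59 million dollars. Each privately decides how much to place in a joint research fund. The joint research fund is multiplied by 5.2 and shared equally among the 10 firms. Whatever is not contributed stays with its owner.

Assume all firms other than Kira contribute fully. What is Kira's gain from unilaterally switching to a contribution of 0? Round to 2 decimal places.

Switching from a contribution of 59 to 0 lets Kira keep an extra 59 million dollars, but lowers the joint research fund by 59, which costs Kira their own share of that drop: 5.2/10 × 59 = 30.68.
Net gain = 59 − 30.68 = 28.32. The private return per contributed unit (0.5200) is below 1, so free-riding is indeed the best response regardless of what the others do.

28.32 million dollars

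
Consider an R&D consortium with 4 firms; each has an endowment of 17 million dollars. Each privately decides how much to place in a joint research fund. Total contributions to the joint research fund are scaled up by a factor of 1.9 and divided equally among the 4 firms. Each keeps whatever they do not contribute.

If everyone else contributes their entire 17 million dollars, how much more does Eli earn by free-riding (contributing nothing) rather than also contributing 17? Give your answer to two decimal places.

Switching from a contribution of 17 to 0 lets Eli keep an extra 17 million dollars, but lowers the joint research fund by 17, which costs Eli their own share of that drop: 1.9/4 × 17 = 8.07.
Net gain = 17 − 8.07 = 8.93. The private return per contributed unit (0.4750) is below 1, so free-riding is indeed the best response regardless of what the others do.

8.93 million dollars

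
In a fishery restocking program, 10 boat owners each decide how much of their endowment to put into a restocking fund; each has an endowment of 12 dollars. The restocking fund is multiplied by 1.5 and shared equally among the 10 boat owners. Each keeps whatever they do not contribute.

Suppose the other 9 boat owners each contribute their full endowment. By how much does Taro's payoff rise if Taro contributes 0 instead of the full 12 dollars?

10.20 dollars

Switching from a contribution of 12 to 0 lets Taro keep an extra 12 dollars, but lowers the restocking fund by 12, which costs Taro their own share of that drop: 1.5/10 × 12 = 1.80.
Net gain = 12 − 1.80 = 10.20. The private return per contributed unit (0.1500) is below 1, so free-riding is indeed the best response regardless of what the others do.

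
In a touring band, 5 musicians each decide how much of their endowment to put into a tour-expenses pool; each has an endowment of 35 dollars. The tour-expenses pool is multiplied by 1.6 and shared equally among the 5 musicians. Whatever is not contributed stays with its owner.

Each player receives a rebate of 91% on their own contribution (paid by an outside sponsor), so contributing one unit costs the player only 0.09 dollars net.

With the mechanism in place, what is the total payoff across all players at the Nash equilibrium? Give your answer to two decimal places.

439.25 dollars

The effective private return per unit is now (1.6/5) / 0.09 = 3.5556 > 1, so every player's dominant strategy flips to full contribution.
So the Nash equilibrium is full contribution by all 5; the group earns 5 × (35 × 0.91 + 1.6 × 35) = 439.25.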